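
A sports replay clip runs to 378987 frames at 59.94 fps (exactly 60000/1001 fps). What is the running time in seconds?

Running time = 378987 / (60000/1001) = 6322.76645 s.

6322.76645 seconds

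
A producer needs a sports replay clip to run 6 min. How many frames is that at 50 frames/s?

6 min = 360 s.
Frames = 360 × 50 = 18000.

18000 frames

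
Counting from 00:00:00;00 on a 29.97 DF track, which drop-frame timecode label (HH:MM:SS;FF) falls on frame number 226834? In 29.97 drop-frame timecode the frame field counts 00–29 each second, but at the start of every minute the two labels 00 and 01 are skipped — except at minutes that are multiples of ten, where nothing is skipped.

Each 10-minute DF block holds 10 × 60 × 30 − 9 × 2 = 17982 frames. 226834 ÷ 17982 → 12 full blocks, remainder 11050.
Within the partial block the first minute is 1800 frames and each further minute 1798, so 6 further minute boundaries passed. Total skipped labels = 18 × 12 + 2 × 6 = 228.
Non-drop label index = 226834 + 228 = 227062; at 30 labels/s that is 02:06:08:22, i.e. DF 02:06:08;22.

02:06:08;22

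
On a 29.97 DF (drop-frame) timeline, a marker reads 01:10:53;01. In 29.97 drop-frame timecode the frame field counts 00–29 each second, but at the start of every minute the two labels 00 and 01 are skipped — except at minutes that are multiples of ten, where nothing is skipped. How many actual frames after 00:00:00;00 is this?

127465

As if non-drop at 30 labels/s: (1 × 3600 + 10 × 60 + 53) × 30 + 1 = 127591.
Minute boundaries passed: 70; those not divisible by 10: 70 − 7 = 63; dropped labels = 2 × 63 = 126.
Actual frame index = 127591 − 126 = 127465.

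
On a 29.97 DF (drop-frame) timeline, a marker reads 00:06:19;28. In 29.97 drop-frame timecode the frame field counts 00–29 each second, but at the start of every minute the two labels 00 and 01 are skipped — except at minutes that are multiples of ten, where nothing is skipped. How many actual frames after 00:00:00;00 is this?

As if non-drop at 30 labels/s: (0 × 3600 + 6 × 60 + 19) × 30 + 28 = 11398.
Minute boundaries passed: 6; those not divisible by 10: 6 − 0 = 6; dropped labels = 2 × 6 = 12.
Actual frame index = 11398 − 12 = 11386.

11386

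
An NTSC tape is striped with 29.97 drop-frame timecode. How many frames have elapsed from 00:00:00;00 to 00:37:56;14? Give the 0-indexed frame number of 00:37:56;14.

68226

Complete 10-minute blocks: 3, each 17982 frames → 53946.
Remaining 7 whole minutes in the current block: 1800 + 6 × 1798 = 12588 frames.
Within the current minute: 56 × 30 + 14 − 2 = 1692 (labels ;00/;01 skipped at this minute). Total = 53946 + 12588 + 1692 = 68226.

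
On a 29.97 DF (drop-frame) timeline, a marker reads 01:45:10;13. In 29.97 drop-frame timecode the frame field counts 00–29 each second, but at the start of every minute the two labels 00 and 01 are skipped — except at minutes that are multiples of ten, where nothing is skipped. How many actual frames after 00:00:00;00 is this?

As if non-drop at 30 labels/s: (1 × 3600 + 45 × 60 + 10) × 30 + 13 = 189313.
Minute boundaries passed: 105; those not divisible by 10: 105 − 10 = 95; dropped labels = 2 × 95 = 190.
Actual frame index = 189313 − 190 = 189123.

189123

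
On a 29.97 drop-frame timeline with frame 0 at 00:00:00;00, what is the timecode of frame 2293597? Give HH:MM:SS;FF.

Ten DF minutes hold 17982 frames, so frame 2293597 lies in block 127 (frames 2283714–2301695) with 9883 frames into that block.
The block's first minute is 1800 frames and the rest 1798 each; 9883 frames reaches minute 5, so 127 × 18 + 5 × 2 = 2296 labels have been skipped so far.
Adding those back, label number 2293597 + 2296 = 2295893 at 30 labels/s is 76529 s + 23 f = 21 h 15 min 29 s frame 23, i.e. 21:15:29;23.

21:15:29;23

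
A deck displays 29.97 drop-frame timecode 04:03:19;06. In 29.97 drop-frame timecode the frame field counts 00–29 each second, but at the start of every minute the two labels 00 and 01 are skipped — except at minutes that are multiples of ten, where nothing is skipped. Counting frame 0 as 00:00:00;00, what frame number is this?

437538

As if non-drop at 30 labels/s: (4 × 3600 + 3 × 60 + 19) × 30 + 6 = 437976.
Minute boundaries passed: 243; those not divisible by 10: 243 − 24 = 219; dropped labels = 2 × 219 = 438.
Actual frame index = 437976 − 438 = 437538.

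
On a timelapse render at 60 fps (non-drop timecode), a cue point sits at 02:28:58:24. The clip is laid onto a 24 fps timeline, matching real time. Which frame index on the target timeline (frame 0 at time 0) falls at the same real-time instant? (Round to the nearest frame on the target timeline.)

Source frame index: (2×3600 + 28×60 + 58) × 60 + 24 = 536304.
Real time: 536304 / (60) = 44692/5 s.
Target frame: (44692/5) × (24) = 1072608/5 ≈ 214521.600 → 214522.

frame 214522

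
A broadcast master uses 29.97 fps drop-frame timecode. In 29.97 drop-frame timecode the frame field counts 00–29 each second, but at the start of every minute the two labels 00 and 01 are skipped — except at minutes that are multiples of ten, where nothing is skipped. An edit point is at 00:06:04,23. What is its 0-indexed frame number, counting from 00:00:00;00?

As if non-drop at 30 labels/s: (0 × 3600 + 6 × 60 + 4) × 30 + 23 = 10943.
Minute boundaries passed: 6; those not divisible by 10: 6 − 0 = 6; dropped labels = 2 × 6 = 12.
Actual frame index = 10943 − 12 = 10931.

10931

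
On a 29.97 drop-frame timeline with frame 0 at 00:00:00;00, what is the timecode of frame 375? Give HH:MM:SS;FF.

Each 10-minute DF block holds 10 × 60 × 30 − 9 × 2 = 17982 frames. 375 ÷ 17982 → 0 full blocks, remainder 375.
Within the partial block the first minute is 1800 frames and each further minute 1798, so 0 further minute boundaries passed. Total skipped labels = 18 × 0 + 2 × 0 = 0.
Non-drop label index = 375 + 0 = 375; at 30 labels/s that is 00:00:12:15, i.e. DF 00:00:12;15.

00:00:12;15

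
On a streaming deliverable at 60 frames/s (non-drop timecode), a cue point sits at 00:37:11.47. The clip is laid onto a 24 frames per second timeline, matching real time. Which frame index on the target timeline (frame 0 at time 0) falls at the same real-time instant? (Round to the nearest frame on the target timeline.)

frame 53563

Source frame index: (0×3600 + 37×60 + 11) × 60 + 47 = 133907.
Real time: 133907 / (60) = 133907/60 s.
Target frame: (133907/60) × (24) = 267814/5 ≈ 53562.800 → 53563.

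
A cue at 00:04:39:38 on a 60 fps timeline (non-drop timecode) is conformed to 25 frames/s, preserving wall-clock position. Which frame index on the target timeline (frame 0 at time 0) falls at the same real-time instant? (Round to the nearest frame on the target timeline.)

frame 6991

Source frame index: (0×3600 + 4×60 + 39) × 60 + 38 = 16778.
Real time: 16778 / (60) = 8389/30 s.
Target frame: (8389/30) × (25) = 41945/6 ≈ 6990.833 → 6991.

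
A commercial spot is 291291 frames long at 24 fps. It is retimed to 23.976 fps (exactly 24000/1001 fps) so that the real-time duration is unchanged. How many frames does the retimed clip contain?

291000 frames

Target frames = source frames × (target rate / source rate) = 291291 × (24000/1001)/(24) = 291291 × 1000/1001 = 291000.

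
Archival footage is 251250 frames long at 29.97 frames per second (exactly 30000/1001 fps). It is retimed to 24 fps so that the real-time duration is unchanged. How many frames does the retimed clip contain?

Target frames = source frames × (target rate / source rate) = 251250 × (24)/(30000/1001) = 251250 × 1001/1250 = 201201.

201201 frames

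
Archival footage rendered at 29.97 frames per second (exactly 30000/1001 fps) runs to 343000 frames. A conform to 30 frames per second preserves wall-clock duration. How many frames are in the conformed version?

343343 frames

Target frames = source frames × (target rate / source rate) = 343000 × (30)/(30000/1001) = 343000 × 1001/1000 = 343343.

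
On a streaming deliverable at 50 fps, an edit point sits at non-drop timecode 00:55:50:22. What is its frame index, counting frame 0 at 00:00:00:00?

frame 167522

Total seconds to the label: (0 × 3600 + 55 × 60 + 50) = 3350.
Frame index = 3350 × 50 + 22 = 167522.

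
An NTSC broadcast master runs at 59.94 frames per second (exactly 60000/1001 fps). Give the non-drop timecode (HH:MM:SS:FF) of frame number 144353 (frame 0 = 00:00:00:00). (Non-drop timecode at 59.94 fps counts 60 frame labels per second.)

144353 ÷ 60 = 2405 full seconds, remainder 53 frames.
2405 s = 0 h 40 min 5 s.
Timecode: 00:40:05:53.

00:40:05:53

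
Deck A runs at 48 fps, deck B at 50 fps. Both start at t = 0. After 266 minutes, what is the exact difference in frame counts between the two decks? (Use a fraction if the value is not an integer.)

31920 frames

266 min = 15960 s.
A emits 48 × 15960 = 766080 frames; B emits 50 × 15960 = 798000.
Difference = 31920 frames; B is ahead of A.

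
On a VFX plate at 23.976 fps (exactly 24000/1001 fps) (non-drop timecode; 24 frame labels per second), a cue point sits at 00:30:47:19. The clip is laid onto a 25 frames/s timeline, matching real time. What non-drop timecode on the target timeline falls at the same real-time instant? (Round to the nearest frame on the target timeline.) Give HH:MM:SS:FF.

Source frame index: (0×3600 + 30×60 + 47) × 24 + 19 = 44347.
Real time: 44347 / (24000/1001) = 44391347/24000 s.
Target frame: (44391347/24000) × (25) = 44391347/960 ≈ 46240.986 → 46241.
At 25 labels/s: frame 46241 → 00:30:49:16.

00:30:49:16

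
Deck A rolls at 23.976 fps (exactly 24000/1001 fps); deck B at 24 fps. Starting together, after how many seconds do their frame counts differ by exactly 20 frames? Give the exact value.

5005/6 seconds

The gap grows by |24 − 24000/1001| = 24/1001 frames per second.
Time for a 20-frame gap: 20 ÷ (24/1001) = 5005/6 s.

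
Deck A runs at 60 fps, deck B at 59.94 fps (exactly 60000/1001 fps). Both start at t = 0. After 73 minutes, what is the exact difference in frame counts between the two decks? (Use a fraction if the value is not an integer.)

73 min = 4380 s.
A emits 60 × 4380 = 262800 frames; B emits 60000/1001 × 4380 = 262800000/1001.
Difference = 262800/1001 frames (≈ 262.5375); B is behind A.

262800/1001 frames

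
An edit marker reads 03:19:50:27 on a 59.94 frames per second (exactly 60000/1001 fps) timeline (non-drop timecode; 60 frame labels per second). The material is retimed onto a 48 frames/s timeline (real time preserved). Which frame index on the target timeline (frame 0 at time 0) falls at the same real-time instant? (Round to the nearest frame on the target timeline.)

frame 576117

Source frame index: (3×3600 + 19×60 + 50) × 60 + 27 = 719427.
Real time: 719427 / (60000/1001) = 240048809/20000 s.
Target frame: (240048809/20000) × (48) = 720146427/1250 ≈ 576117.142 → 576117.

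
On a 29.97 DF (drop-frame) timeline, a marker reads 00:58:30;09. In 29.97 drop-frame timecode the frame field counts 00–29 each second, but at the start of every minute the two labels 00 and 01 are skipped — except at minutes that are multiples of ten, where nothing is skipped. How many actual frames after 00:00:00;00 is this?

105203

As if non-drop at 30 labels/s: (0 × 3600 + 58 × 60 + 30) × 30 + 9 = 105309.
Minute boundaries passed: 58; those not divisible by 10: 58 − 5 = 53; dropped labels = 2 × 53 = 106.
Actual frame index = 105309 − 106 = 105203.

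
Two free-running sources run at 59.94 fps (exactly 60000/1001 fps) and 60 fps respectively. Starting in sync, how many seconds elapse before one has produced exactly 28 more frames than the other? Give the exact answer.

7007/15 seconds

The gap grows by |60 − 60000/1001| = 60/1001 frames per second.
Time for a 28-frame gap: 28 ÷ (60/1001) = 7007/15 s.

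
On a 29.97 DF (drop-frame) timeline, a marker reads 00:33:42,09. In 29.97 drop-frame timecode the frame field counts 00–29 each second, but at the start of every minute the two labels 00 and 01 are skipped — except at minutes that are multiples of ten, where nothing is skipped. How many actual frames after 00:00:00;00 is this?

Complete 10-minute blocks: 3, each 17982 frames → 53946.
Remaining 3 whole minutes in the current block: 1800 + 2 × 1798 = 5396 frames.
Within the current minute: 42 × 30 + 9 − 2 = 1267 (labels ;00/;01 skipped at this minute). Total = 53946 + 5396 + 1267 = 60609.

60609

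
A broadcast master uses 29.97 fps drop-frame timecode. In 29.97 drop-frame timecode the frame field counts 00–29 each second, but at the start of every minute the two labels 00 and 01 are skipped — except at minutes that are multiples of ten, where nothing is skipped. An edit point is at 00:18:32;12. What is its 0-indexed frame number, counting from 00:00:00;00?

33338

Complete 10-minute blocks: 1, each 17982 frames → 17982.
Remaining 8 whole minutes in the current block: 1800 + 7 × 1798 = 14386 frames.
Within the current minute: 32 × 30 + 12 − 2 = 970 (labels ;00/;01 skipped at this minute). Total = 17982 + 14386 + 970 = 33338.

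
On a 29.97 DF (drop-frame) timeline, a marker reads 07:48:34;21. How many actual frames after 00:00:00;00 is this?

As if non-drop at 30 labels/s: (7 × 3600 + 48 × 60 + 34) × 30 + 21 = 843441.
Minute boundaries passed: 468; those not divisible by 10: 468 − 46 = 422; dropped labels = 2 × 422 = 844.
Actual frame index = 843441 − 844 = 842597.

842597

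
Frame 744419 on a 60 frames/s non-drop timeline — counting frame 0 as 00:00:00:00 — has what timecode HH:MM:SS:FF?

744419 ÷ 60 = 12406 full seconds, remainder 59 frames.
12406 s = 3 h 26 min 46 s.
Timecode: 03:26:46:59.

03:26:46:59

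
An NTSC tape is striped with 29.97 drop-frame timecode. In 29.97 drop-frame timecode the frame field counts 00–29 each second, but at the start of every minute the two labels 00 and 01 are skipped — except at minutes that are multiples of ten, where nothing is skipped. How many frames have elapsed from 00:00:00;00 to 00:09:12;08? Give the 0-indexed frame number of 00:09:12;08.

As if non-drop at 30 labels/s: (0 × 3600 + 9 × 60 + 12) × 30 + 8 = 16568.
Minute boundaries passed: 9; those not divisible by 10: 9 − 0 = 9; dropped labels = 2 × 9 = 18.
Actual frame index = 16568 − 18 = 16550.

16550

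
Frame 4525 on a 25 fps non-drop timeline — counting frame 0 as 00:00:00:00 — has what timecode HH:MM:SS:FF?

00:03:01:00

4525 ÷ 25 = 181 full seconds, remainder 0 frames.
181 s = 0 h 3 min 1 s.
Timecode: 00:03:01:00.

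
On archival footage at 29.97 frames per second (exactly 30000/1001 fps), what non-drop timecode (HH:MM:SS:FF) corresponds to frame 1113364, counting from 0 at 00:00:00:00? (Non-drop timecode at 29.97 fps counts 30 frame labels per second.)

1113364 ÷ 30 = 37112 full seconds, remainder 4 frames.
37112 s = 10 h 18 min 32 s.
Timecode: 10:18:32:04.

10:18:32:04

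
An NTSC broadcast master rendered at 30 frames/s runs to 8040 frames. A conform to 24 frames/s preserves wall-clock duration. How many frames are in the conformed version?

6432 frames

Frames at target rate = 8040 × (24) / (30) = 6432.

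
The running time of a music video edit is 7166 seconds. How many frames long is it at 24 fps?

Frames = 7166 × 24 = 171984.

171984 frames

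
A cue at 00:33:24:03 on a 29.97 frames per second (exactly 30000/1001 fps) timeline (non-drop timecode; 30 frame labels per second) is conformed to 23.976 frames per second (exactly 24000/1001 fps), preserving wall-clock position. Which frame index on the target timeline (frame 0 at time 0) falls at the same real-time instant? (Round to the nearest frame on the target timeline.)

frame 48098

Source frame index: (0×3600 + 33×60 + 24) × 30 + 3 = 60123.
Real time: 60123 / (30000/1001) = 20061041/10000 s.
Target frame: (20061041/10000) × (24000/1001) = 240492/5 ≈ 48098.400 → 48098.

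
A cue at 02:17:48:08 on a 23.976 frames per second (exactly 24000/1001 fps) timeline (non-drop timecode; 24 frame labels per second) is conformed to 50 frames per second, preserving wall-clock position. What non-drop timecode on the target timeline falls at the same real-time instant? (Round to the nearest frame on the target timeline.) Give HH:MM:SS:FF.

02:17:56:30

Source frame index: (2×3600 + 17×60 + 48) × 24 + 8 = 198440.
Real time: 198440 / (24000/1001) = 4965961/600 s.
Target frame: (4965961/600) × (50) = 4965961/12 ≈ 413830.083 → 413830.
At 50 labels/s: frame 413830 → 02:17:56:30.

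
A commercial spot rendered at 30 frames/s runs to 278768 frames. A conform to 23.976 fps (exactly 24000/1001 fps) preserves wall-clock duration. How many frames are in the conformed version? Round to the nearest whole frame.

222792 frames

Frames at target rate = 278768 × (24000/1001) / (30) = 31859200/143 ≈ 222791.608.
Nearest whole frame: 222792.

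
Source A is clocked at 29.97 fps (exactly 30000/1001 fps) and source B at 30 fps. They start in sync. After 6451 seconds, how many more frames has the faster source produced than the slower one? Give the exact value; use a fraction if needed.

A emits 30000/1001 × 6451 = 193530000/1001 frames; B emits 30 × 6451 = 193530.
Difference = 193530/1001 frames (≈ 193.3367); B is ahead of A.

193530/1001 frames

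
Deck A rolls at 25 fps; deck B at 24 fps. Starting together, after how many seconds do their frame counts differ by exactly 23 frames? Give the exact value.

23 seconds

The gap grows by |24 − 25| = 1 frame per second.
Time for a 23-frame gap: 23 ÷ (1) = 23 s.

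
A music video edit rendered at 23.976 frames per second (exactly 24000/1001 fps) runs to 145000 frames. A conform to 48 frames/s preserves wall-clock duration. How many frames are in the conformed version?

Target frames = source frames × (target rate / source rate) = 145000 × (48)/(24000/1001) = 145000 × 1001/500 = 290290.

290290 frames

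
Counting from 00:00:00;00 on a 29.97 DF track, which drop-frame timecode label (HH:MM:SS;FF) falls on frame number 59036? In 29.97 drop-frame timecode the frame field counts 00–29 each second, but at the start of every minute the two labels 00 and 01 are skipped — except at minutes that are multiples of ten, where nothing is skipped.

00:32:49;24

Ten DF minutes hold 17982 frames, so frame 59036 lies in block 3 (frames 53946–71927) with 5090 frames into that block.
The block's first minute is 1800 frames and the rest 1798 each; 5090 frames reaches minute 2, so 3 × 18 + 2 × 2 = 58 labels have been skipped so far.
Adding those back, label number 59036 + 58 = 59094 at 30 labels/s is 1969 s + 24 f = 0 h 32 min 49 s frame 24, i.e. 00:32:49;24.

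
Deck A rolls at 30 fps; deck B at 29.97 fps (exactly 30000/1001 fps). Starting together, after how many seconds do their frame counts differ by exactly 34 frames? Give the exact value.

The gap grows by |30000/1001 − 30| = 30/1001 frames per second.
Time for a 34-frame gap: 34 ÷ (30/1001) = 17017/15 s.

17017/15 seconds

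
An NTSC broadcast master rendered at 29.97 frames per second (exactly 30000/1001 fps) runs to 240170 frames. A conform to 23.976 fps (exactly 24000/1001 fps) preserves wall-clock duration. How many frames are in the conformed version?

Target frames = source frames × (target rate / source rate) = 240170 × (24000/1001)/(30000/1001) = 240170 × 4/5 = 192136.

192136 frames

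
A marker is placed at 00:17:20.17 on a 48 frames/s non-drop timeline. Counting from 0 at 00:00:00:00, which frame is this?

49937

Total seconds to the label: (0 × 3600 + 17 × 60 + 20) = 1040.
Frame index = 1040 × 48 + 17 = 49937.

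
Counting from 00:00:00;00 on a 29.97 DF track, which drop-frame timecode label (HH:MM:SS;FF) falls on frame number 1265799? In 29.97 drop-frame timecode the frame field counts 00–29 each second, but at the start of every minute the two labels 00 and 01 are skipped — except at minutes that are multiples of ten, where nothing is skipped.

Ten DF minutes hold 17982 frames, so frame 1265799 lies in block 70 (frames 1258740–1276721) with 7059 frames into that block.
The block's first minute is 1800 frames and the rest 1798 each; 7059 frames reaches minute 3, so 70 × 18 + 3 × 2 = 1266 labels have been skipped so far.
Adding those back, label number 1265799 + 1266 = 1267065 at 30 labels/s is 42235 s + 15 f = 11 h 43 min 55 s frame 15, i.e. 11:43:55;15.

11:43:55;15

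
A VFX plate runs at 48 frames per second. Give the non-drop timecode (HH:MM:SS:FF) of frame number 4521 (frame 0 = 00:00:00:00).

00:01:34:09

4521 ÷ 48 = 94 full seconds, remainder 9 frames.
94 s = 0 h 1 min 34 s.
Timecode: 00:01:34:09.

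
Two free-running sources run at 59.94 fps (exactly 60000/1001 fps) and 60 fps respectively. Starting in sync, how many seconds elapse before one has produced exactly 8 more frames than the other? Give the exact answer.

2002/15 seconds

The gap grows by |60 − 60000/1001| = 60/1001 frames per second.
Time for a 8-frame gap: 8 ÷ (60/1001) = 2002/15 s.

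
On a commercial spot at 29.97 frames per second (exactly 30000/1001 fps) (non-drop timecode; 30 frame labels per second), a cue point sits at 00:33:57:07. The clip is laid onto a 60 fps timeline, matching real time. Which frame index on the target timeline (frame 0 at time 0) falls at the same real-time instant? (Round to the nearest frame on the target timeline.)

Source frame index: (0×3600 + 33×60 + 57) × 30 + 7 = 61117.
Real time: 61117 / (30000/1001) = 61178117/30000 s.
Target frame: (61178117/30000) × (60) = 61178117/500 ≈ 122356.234 → 122356.

frame 122356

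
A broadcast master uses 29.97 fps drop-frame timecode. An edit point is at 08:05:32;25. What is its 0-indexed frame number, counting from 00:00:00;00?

Complete 10-minute blocks: 48, each 17982 frames → 863136.
Remaining 5 whole minutes in the current block: 1800 + 4 × 1798 = 8992 frames.
Within the current minute: 32 × 30 + 25 − 2 = 983 (labels ;00/;01 skipped at this minute). Total = 863136 + 8992 + 983 = 873111.

873111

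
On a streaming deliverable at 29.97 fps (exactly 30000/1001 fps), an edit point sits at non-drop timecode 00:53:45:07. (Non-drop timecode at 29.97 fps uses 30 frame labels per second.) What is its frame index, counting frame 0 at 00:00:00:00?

Total seconds to the label: (0 × 3600 + 53 × 60 + 45) = 3225.
Frame index = 3225 × 30 + 7 = 96757.

96757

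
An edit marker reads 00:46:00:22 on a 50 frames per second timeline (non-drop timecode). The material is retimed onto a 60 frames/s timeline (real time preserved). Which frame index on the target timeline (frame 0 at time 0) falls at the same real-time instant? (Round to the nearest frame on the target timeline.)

frame 165626

Source frame index: (0×3600 + 46×60 + 0) × 50 + 22 = 138022.
Real time: 138022 / (50) = 69011/25 s.
Target frame: (69011/25) × (60) = 828132/5 ≈ 165626.400 → 165626.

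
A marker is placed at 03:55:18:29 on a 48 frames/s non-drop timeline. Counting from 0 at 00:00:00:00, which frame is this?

Total seconds to the label: (3 × 3600 + 55 × 60 + 18) = 14118.
Frame index = 14118 × 48 + 29 = 677693.

frame 677693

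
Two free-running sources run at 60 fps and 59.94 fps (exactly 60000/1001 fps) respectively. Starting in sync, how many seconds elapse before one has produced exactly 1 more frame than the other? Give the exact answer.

The gap grows by |60000/1001 − 60| = 60/1001 frames per second.
Time for a 1-frame gap: 1 ÷ (60/1001) = 1001/60 s.

1001/60 seconds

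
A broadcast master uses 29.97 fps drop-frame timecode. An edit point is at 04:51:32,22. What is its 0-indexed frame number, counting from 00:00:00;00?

524258

As if non-drop at 30 labels/s: (4 × 3600 + 51 × 60 + 32) × 30 + 22 = 524782.
Minute boundaries passed: 291; those not divisible by 10: 291 − 29 = 262; dropped labels = 2 × 262 = 524.
Actual frame index = 524782 − 524 = 524258.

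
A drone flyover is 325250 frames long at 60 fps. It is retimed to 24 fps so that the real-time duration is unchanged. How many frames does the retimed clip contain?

130100 frames

Target frames = source frames × (target rate / source rate) = 325250 × (24)/(60) = 325250 × 2/5 = 130100.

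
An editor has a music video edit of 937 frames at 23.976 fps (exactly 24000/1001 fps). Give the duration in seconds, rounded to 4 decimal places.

Running time = 937 × 1001/24000 = 937937/24000 s ≈ 39.0807 s.

39.0807 seconds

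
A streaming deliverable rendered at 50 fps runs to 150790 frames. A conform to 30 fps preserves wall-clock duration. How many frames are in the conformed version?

Target frames = source frames × (target rate / source rate) = 150790 × (30)/(50) = 150790 × 3/5 = 90474.

90474 frames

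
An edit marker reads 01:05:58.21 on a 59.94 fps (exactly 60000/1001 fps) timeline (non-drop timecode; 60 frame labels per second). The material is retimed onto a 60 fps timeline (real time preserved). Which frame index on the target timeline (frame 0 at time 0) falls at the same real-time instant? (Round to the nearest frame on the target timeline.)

frame 237739

Source frame index: (1×3600 + 5×60 + 58) × 60 + 21 = 237501.
Real time: 237501 / (60000/1001) = 79246167/20000 s.
Target frame: (79246167/20000) × (60) = 237738501/1000 ≈ 237738.501 → 237739.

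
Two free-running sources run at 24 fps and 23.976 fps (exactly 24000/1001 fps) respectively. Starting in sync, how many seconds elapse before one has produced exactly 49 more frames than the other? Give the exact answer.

The gap grows by |24000/1001 − 24| = 24/1001 frames per second.
Time for a 49-frame gap: 49 ÷ (24/1001) = 49049/24 s.

49049/24 seconds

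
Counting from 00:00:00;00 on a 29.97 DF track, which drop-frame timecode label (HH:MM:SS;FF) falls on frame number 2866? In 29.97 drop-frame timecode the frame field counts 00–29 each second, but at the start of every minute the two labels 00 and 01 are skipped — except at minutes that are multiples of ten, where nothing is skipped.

Ten DF minutes hold 17982 frames, so frame 2866 lies in block 0 (frames 0–17981) with 2866 frames into that block.
The block's first minute is 1800 frames and the rest 1798 each; 2866 frames reaches minute 1, so 0 × 18 + 1 × 2 = 2 labels have been skipped so far.
Adding those back, label number 2866 + 2 = 2868 at 30 labels/s is 95 s + 18 f = 0 h 1 min 35 s frame 18, i.e. 00:01:35;18.

00:01:35;18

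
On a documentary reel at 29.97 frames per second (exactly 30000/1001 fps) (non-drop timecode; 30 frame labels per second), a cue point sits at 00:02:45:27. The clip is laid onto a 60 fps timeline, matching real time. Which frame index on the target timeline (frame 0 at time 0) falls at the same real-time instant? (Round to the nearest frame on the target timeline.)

Source frame index: (0×3600 + 2×60 + 45) × 30 + 27 = 4977.
Real time: 4977 / (30000/1001) = 1660659/10000 s.
Target frame: (1660659/10000) × (60) = 4981977/500 ≈ 9963.954 → 9964.

frame 9964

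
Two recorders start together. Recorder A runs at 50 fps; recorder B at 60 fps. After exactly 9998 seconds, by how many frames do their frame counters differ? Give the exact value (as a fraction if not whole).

A emits 50 × 9998 = 499900 frames; B emits 60 × 9998 = 599880.
Difference = 99980 frames; B is ahead of A.

99980 frames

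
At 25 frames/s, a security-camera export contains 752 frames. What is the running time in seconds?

30.08 seconds

Running time = 752 / (25) = 30.08 s.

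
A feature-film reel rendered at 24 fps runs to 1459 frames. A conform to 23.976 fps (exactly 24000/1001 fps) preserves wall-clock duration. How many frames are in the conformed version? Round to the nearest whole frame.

1458 frames

Frames at target rate = 1459 × (24000/1001) / (24) = 1459000/1001 ≈ 1457.542.
Nearest whole frame: 1458.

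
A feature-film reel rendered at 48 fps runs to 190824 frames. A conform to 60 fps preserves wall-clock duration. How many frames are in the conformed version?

238530 frames

Target frames = source frames × (target rate / source rate) = 190824 × (60)/(48) = 190824 × 5/4 = 238530.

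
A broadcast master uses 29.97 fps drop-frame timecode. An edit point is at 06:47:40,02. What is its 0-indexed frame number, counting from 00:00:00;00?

733068

As if non-drop at 30 labels/s: (6 × 3600 + 47 × 60 + 40) × 30 + 2 = 733802.
Minute boundaries passed: 407; those not divisible by 10: 407 − 40 = 367; dropped labels = 2 × 367 = 734.
Actual frame index = 733802 − 734 = 733068.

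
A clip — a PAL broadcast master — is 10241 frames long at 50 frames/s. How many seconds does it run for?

Running time = 10241 / (50) = 204.82 s.

204.82 seconds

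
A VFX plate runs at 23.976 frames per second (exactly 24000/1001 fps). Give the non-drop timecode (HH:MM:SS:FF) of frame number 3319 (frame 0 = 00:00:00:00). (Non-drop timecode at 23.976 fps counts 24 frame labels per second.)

3319 ÷ 24 = 138 full seconds, remainder 7 frames.
138 s = 0 h 2 min 18 s.
Timecode: 00:02:18:07.

00:02:18:07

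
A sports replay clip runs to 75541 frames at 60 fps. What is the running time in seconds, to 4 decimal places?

Running time = 75541 × 1/60 = 75541/60 s ≈ 1259.0167 s.

1259.0167 seconds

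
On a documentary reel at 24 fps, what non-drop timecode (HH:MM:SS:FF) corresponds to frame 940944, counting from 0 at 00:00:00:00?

10:53:26:00

940944 ÷ 24 = 39206 full seconds, remainder 0 frames.
39206 s = 10 h 53 min 26 s.
Timecode: 10:53:26:00.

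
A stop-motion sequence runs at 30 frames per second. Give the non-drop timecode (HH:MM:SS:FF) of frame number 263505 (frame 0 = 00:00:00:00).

02:26:23:15

263505 ÷ 30 = 8783 full seconds, remainder 15 frames.
8783 s = 2 h 26 min 23 s.
Timecode: 02:26:23:15.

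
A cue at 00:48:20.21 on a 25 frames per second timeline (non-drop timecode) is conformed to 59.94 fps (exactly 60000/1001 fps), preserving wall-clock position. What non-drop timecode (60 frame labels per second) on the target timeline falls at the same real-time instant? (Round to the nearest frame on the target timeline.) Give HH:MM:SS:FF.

Source frame index: (0×3600 + 48×60 + 20) × 25 + 21 = 72521.
Real time: 72521 / (25) = 72521/25 s.
Target frame: (72521/25) × (60000/1001) = 174050400/1001 ≈ 173876.523 → 173877.
At 60 labels/s: frame 173877 → 00:48:17:57.

00:48:17:57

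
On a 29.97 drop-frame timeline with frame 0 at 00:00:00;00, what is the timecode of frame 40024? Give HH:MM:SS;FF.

00:22:15;14

Ten DF minutes hold 17982 frames, so frame 40024 lies in block 2 (frames 35964–53945) with 4060 frames into that block.
The block's first minute is 1800 frames and the rest 1798 each; 4060 frames reaches minute 2, so 2 × 18 + 2 × 2 = 40 labels have been skipped so far.
Adding those back, label number 40024 + 40 = 40064 at 30 labels/s is 1335 s + 14 f = 0 h 22 min 15 s frame 14, i.e. 00:22:15;14.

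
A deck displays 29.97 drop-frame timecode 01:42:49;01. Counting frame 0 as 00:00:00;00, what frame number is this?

As if non-drop at 30 labels/s: (1 × 3600 + 42 × 60 + 49) × 30 + 1 = 185071.
Minute boundaries passed: 102; those not divisible by 10: 102 − 10 = 92; dropped labels = 2 × 92 = 184.
Actual frame index = 185071 − 184 = 184887.

184887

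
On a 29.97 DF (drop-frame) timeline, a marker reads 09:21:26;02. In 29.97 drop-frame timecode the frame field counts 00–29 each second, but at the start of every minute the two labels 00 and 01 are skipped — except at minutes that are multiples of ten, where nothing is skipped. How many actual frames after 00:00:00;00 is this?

Complete 10-minute blocks: 56, each 17982 frames → 1006992.
Remaining 1 whole minute in the current block: 1800 + 0 × 1798 = 1800 frames.
Within the current minute: 26 × 30 + 2 − 2 = 780 (labels ;00/;01 skipped at this minute). Total = 1006992 + 1800 + 780 = 1009572.

1009572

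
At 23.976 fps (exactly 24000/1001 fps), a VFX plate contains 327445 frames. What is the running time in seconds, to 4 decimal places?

13657.1852 seconds

Running time = 327445 × 1001/24000 = 65554489/4800 s ≈ 13657.1852 s.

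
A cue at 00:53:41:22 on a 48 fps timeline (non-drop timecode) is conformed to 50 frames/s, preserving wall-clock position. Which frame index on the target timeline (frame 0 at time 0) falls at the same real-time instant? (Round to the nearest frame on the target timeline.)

frame 161073

Source frame index: (0×3600 + 53×60 + 41) × 48 + 22 = 154630.
Real time: 154630 / (48) = 77315/24 s.
Target frame: (77315/24) × (50) = 1932875/12 ≈ 161072.917 → 161073.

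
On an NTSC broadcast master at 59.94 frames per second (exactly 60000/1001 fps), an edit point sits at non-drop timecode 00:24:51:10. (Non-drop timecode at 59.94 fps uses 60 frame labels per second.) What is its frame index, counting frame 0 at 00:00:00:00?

frame 89470

Total seconds to the label: (0 × 3600 + 24 × 60 + 51) = 1491.
Frame index = 1491 × 60 + 10 = 89470.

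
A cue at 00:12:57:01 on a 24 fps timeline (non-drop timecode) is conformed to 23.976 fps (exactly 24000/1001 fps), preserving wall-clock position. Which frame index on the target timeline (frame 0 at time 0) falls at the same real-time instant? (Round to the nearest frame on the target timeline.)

Source frame index: (0×3600 + 12×60 + 57) × 24 + 1 = 18649.
Real time: 18649 / (24) = 18649/24 s.
Target frame: (18649/24) × (24000/1001) = 18649000/1001 ≈ 18630.370 → 18630.

frame 18630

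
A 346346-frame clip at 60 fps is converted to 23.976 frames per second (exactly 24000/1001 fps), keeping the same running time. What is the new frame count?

Target frames = source frames × (target rate / source rate) = 346346 × (24000/1001)/(60) = 346346 × 400/1001 = 138400.

138400 frames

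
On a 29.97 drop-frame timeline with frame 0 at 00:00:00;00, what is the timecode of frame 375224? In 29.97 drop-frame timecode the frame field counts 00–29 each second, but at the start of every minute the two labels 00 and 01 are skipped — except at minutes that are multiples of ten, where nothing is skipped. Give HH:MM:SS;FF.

Ten DF minutes hold 17982 frames, so frame 375224 lies in block 20 (frames 359640–377621) with 15584 frames into that block.
The block's first minute is 1800 frames and the rest 1798 each; 15584 frames reaches minute 8, so 20 × 18 + 8 × 2 = 376 labels have been skipped so far.
Adding those back, label number 375224 + 376 = 375600 at 30 labels/s is 12520 s + 0 f = 3 h 28 min 40 s frame 0, i.e. 03:28:40;00.

03:28:40;00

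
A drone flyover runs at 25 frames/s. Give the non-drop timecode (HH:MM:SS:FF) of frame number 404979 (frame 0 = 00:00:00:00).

404979 ÷ 25 = 16199 full seconds, remainder 4 frames.
16199 s = 4 h 29 min 59 s.
Timecode: 04:29:59:04.

04:29:59:04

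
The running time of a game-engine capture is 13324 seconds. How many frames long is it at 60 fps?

Frames = 13324 × 60 = 799440.

799440 frames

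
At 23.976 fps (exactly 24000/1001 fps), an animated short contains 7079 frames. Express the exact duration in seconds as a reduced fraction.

Running time = 7079 ÷ (24000/1001) = 7079 × 1001/24000 = 7086079/24000 s.

7086079/24000 seconds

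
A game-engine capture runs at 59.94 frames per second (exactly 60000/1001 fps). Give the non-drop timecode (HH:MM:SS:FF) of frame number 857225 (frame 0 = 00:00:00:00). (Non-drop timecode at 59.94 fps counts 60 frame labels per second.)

03:58:07:05

857225 ÷ 60 = 14287 full seconds, remainder 5 frames.
14287 s = 3 h 58 min 7 s.
Timecode: 03:58:07:05.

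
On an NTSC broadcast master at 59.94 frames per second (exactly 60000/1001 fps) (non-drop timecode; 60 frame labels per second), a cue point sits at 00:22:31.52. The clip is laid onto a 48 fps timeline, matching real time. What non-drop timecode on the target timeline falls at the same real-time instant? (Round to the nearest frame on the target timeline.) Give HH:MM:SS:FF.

00:22:33:10

Source frame index: (0×3600 + 22×60 + 31) × 60 + 52 = 81112.
Real time: 81112 / (60000/1001) = 10149139/7500 s.
Target frame: (10149139/7500) × (48) = 40596556/625 ≈ 64954.490 → 64954.
At 48 labels/s: frame 64954 → 00:22:33:10.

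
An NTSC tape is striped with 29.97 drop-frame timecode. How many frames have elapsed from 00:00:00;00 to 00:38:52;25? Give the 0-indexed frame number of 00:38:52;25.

As if non-drop at 30 labels/s: (0 × 3600 + 38 × 60 + 52) × 30 + 25 = 69985.
Minute boundaries passed: 38; those not divisible by 10: 38 − 3 = 35; dropped labels = 2 × 35 = 70.
Actual frame index = 69985 − 70 = 69915.

69915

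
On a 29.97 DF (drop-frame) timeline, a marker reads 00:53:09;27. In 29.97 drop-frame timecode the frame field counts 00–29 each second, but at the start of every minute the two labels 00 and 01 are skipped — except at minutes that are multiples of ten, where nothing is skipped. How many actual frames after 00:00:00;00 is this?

Complete 10-minute blocks: 5, each 17982 frames → 89910.
Remaining 3 whole minutes in the current block: 1800 + 2 × 1798 = 5396 frames.
Within the current minute: 9 × 30 + 27 − 2 = 295 (labels ;00/;01 skipped at this minute). Total = 89910 + 5396 + 295 = 95601.

95601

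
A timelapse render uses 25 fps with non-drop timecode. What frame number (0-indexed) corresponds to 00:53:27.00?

80175

Total seconds to the label: (0 × 3600 + 53 × 60 + 27) = 3207.
Frame index = 3207 × 25 + 0 = 80175.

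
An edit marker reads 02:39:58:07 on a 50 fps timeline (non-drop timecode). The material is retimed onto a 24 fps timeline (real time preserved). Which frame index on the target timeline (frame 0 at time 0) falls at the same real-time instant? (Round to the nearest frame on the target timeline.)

frame 230355

Source frame index: (2×3600 + 39×60 + 58) × 50 + 7 = 479907.
Real time: 479907 / (50) = 479907/50 s.
Target frame: (479907/50) × (24) = 5758884/25 ≈ 230355.360 → 230355.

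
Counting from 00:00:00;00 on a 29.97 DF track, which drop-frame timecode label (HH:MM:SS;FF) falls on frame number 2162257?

Each 10-minute DF block holds 10 × 60 × 30 − 9 × 2 = 17982 frames. 2162257 ÷ 17982 → 120 full blocks, remainder 4417.
Within the partial block the first minute is 1800 frames and each further minute 1798, so 2 further minute boundaries passed. Total skipped labels = 18 × 120 + 2 × 2 = 2164.
Non-drop label index = 2162257 + 2164 = 2164421; at 30 labels/s that is 20:02:27:11, i.e. DF 20:02:27;11.

20:02:27;11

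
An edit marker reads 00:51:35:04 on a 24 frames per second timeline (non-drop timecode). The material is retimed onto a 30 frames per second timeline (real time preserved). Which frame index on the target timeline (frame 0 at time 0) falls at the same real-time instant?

Source frame index: (0×3600 + 51×60 + 35) × 24 + 4 = 74284.
Real time: 74284 / (24) = 18571/6 s.
Target frame: (18571/6) × (30) = 92855.

frame 92855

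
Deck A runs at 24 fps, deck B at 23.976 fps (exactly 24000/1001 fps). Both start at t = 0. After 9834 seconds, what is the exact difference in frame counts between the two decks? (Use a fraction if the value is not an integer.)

21456/91 frames

A emits 24 × 9834 = 236016 frames; B emits 24000/1001 × 9834 = 21456000/91.
Difference = 21456/91 frames (≈ 235.7802); B is behind A.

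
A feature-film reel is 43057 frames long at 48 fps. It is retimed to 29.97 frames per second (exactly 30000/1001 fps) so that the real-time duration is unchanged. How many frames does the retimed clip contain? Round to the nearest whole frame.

Frames at target rate = 43057 × (30000/1001) / (48) = 3844375/143 ≈ 26883.741.
Nearest whole frame: 26884.

26884 frames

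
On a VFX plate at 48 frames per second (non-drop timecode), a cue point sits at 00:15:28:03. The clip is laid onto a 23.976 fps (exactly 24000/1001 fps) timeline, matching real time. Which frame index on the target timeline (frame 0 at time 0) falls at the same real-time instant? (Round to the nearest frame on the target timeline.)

frame 22251

Source frame index: (0×3600 + 15×60 + 28) × 48 + 3 = 44547.
Real time: 44547 / (48) = 14849/16 s.
Target frame: (14849/16) × (24000/1001) = 22273500/1001 ≈ 22251.249 → 22251.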